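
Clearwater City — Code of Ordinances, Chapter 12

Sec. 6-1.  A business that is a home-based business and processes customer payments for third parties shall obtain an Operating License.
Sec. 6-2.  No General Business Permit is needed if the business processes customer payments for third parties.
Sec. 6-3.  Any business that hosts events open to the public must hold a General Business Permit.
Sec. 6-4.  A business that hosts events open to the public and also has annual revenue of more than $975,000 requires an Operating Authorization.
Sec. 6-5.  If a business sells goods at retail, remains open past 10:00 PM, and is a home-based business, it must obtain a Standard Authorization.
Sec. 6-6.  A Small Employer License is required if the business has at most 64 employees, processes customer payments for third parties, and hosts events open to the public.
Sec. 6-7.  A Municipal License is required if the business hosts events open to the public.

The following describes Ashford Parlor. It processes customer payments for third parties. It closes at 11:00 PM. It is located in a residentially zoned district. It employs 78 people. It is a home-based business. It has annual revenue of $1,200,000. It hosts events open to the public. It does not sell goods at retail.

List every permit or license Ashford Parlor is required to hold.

Municipal License, Operating Authorization, Operating License

Sec. 6-1. is a home-based business; processes customer payments for third parties → Operating License required.
Sec. 6-2. processes customer payments for third parties → exempt from General Business Permit.
Sec. 6-3. hosts events open to the public → General Business Permit required.
Sec. 6-4. hosts events open to the public; revenue $1,200,000 > $975,000 → Operating Authorization required.
Sec. 6-5. does not sell goods at retail; closes 11:00 PM, after 10:00 PM; is a home-based business → Standard Authorization not required.
Sec. 6-6. employees 78 > 64; processes customer payments for third parties; hosts events open to the public → Small Employer License not required.
Sec. 6-7. hosts events open to the public → Municipal License required.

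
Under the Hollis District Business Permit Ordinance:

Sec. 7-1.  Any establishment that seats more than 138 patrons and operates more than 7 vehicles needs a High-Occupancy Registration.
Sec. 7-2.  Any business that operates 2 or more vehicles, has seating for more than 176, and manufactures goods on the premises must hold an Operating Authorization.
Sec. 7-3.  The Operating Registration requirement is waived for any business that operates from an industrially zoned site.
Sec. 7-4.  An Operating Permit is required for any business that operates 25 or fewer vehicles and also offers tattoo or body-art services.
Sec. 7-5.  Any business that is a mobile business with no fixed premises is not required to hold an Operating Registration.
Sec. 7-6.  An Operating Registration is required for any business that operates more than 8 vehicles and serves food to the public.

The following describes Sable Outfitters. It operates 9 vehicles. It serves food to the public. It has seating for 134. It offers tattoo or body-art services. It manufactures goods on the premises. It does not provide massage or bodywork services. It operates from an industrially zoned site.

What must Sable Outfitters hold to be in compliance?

Sec. 7-1. seating 134 ≤ 138; vehicles 9 > 7 → High-Occupancy Registration not required.
Sec. 7-2. vehicles 9 ≥ 2; seating 134 ≤ 176; manufactures goods on the premises → Operating Authorization not required.
Sec. 7-3. operates from an industrially zoned site → exempt from Operating Registration.
Sec. 7-4. vehicles 9 ≤ 25; offers tattoo or body-art services → Operating Permit required.
Sec. 7-5. operates from an industrially zoned site (not: is a mobile business with no fixed premises) → Operating Registration exemption does not apply.
Sec. 7-6. vehicles 9 > 8; serves food to the public → Operating Registration required.

Operating Permit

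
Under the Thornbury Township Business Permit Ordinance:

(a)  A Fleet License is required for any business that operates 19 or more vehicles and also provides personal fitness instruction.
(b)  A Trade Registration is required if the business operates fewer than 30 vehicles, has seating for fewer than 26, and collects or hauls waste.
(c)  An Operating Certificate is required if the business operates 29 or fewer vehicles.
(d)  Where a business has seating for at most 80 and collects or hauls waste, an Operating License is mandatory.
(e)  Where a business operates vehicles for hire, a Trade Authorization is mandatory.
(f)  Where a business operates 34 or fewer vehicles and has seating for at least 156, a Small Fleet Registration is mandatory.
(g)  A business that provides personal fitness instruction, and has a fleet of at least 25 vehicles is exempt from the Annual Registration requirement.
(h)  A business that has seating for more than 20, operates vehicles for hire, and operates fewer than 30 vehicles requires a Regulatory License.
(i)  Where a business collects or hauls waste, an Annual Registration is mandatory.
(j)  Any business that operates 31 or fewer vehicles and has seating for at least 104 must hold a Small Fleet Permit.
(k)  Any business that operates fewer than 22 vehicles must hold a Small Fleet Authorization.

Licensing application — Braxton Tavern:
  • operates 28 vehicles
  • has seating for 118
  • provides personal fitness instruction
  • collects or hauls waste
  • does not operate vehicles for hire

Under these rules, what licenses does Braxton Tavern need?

Fleet License, Operating Certificate, Small Fleet Permit

(a) vehicles 28 ≥ 19; provides personal fitness instruction → Fleet License required.
(b) vehicles 28 < 30; seating 118 ≥ 26; collects or hauls waste → Trade Registration not required.
(c) vehicles 28 ≤ 29 → Operating Certificate required.
(d) seating 118 > 80; collects or hauls waste → Operating License not required.
(e) does not operate vehicles for hire → Trade Authorization not required.
(f) vehicles 28 ≤ 34; seating 118 < 156 → Small Fleet Registration not required.
(g) provides personal fitness instruction; vehicles 28 ≥ 25 → exempt from Annual Registration.
(h) seating 118 > 20; does not operate vehicles for hire; vehicles 28 < 30 → Regulatory License not required.
(i) collects or hauls waste → Annual Registration required.
(j) vehicles 28 ≤ 31; seating 118 ≥ 104 → Small Fleet Permit required.
(k) vehicles 28 ≥ 22 → Small Fleet Authorization not required.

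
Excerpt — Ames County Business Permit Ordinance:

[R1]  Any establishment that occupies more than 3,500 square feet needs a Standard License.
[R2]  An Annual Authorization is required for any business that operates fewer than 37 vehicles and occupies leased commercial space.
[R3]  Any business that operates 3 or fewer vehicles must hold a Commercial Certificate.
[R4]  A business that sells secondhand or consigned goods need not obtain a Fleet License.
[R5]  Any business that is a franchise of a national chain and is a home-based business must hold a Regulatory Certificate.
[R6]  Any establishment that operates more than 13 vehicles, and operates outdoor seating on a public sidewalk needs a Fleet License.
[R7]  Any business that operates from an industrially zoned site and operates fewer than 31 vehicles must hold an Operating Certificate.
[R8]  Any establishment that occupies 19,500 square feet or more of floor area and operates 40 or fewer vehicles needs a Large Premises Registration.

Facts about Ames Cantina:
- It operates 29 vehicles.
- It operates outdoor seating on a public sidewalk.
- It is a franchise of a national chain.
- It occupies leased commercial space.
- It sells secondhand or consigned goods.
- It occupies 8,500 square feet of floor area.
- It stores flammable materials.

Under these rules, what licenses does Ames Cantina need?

[R1] floor area 8,500 square feet > 3,500 square feet → Standard License required.
[R2] vehicles 29 < 37; occupies leased commercial space → Annual Authorization required.
[R3] vehicles 29 > 3 → Commercial Certificate not required.
[R4] sells secondhand or consigned goods → exempt from Fleet License.
[R5] is a franchise of a national chain; occupies leased commercial space (not: is a home-based business) → Regulatory Certificate not required.
[R6] vehicles 29 > 13; operates outdoor seating on a public sidewalk → Fleet License required.
[R7] occupies leased commercial space (not: operates from an industrially zoned site); vehicles 29 < 31 → Operating Certificate not required.
[R8] floor area 8,500 square feet < 19,500 square feet; vehicles 29 ≤ 40 → Large Premises Registration not required.

Annual Authorization, Standard License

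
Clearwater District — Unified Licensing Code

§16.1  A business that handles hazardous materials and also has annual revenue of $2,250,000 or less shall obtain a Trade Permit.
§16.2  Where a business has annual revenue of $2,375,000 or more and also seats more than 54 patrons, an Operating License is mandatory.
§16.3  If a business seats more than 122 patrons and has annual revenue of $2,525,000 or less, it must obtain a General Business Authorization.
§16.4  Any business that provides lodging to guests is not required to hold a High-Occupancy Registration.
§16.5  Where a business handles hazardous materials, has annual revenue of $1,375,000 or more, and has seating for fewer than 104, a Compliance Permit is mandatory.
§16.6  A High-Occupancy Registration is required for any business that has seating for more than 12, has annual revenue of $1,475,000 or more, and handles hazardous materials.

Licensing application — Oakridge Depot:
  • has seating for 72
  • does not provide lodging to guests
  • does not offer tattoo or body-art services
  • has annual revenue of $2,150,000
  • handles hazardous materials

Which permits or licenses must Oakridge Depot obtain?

§16.1 handles hazardous materials; revenue $2,150,000 ≤ $2,250,000 → Trade Permit required.
§16.2 revenue $2,150,000 < $2,375,000; seating 72 > 54 → Operating License not required.
§16.3 seating 72 ≤ 122; revenue $2,150,000 ≤ $2,525,000 → General Business Authorization not required.
§16.4 does not provide lodging to guests → High-Occupancy Registration exemption does not apply.
§16.5 handles hazardous materials; revenue $2,150,000 ≥ $1,375,000; seating 72 < 104 → Compliance Permit required.
§16.6 seating 72 > 12; revenue $2,150,000 ≥ $1,475,000; handles hazardous materials → High-Occupancy Registration required.

Compliance Permit, High-Occupancy Registration, Trade Permit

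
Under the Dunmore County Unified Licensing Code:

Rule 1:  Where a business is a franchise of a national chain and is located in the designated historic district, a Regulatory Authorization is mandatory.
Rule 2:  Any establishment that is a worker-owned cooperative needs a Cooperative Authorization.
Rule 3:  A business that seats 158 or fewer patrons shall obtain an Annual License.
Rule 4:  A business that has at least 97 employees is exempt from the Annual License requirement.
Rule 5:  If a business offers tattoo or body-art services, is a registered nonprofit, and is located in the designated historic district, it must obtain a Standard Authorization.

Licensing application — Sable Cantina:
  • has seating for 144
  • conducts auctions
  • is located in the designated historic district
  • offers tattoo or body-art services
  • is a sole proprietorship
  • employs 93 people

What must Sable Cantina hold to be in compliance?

Annual License

Rule 1: is a sole proprietorship (not: is a franchise of a national chain); is located in the designated historic district → Regulatory Authorization not required.
Rule 2: is a sole proprietorship (not: is a worker-owned cooperative) → Cooperative Authorization not required.
Rule 3: seating 144 ≤ 158 → Annual License required.
Rule 4: employees 93 < 97 → Annual License exemption does not apply.
Rule 5: offers tattoo or body-art services; is a sole proprietorship (not: is a registered nonprofit); is located in the designated historic district → Standard Authorization not required.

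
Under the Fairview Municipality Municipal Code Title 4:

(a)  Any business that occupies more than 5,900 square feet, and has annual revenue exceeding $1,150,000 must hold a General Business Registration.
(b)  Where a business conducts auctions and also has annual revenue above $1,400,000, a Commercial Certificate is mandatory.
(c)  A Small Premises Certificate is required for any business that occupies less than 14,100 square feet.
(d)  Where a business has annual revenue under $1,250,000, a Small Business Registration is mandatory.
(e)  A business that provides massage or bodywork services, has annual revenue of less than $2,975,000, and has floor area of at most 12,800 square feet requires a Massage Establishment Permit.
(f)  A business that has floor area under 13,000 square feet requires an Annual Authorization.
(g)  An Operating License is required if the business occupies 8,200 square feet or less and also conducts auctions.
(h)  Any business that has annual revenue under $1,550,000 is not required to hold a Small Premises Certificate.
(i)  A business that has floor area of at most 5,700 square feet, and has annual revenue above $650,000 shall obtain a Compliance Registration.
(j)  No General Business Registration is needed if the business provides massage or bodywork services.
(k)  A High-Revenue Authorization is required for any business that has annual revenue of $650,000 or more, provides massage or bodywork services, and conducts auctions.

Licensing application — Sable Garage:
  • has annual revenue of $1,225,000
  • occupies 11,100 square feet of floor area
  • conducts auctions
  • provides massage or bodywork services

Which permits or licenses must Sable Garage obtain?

Annual Authorization, High-Revenue Authorization, Massage Establishment Permit, Small Business Registration

(a) floor area 11,100 square feet > 5,900 square feet; revenue $1,225,000 > $1,150,000 → General Business Registration required.
(b) conducts auctions; revenue $1,225,000 ≤ $1,400,000 → Commercial Certificate not required.
(c) floor area 11,100 square feet < 14,100 square feet → Small Premises Certificate required.
(d) revenue $1,225,000 < $1,250,000 → Small Business Registration required.
(e) provides massage or bodywork services; revenue $1,225,000 < $2,975,000; floor area 11,100 square feet ≤ 12,800 square feet → Massage Establishment Permit required.
(f) floor area 11,100 square feet < 13,000 square feet → Annual Authorization required.
(g) floor area 11,100 square feet > 8,200 square feet; conducts auctions → Operating License not required.
(h) revenue $1,225,000 < $1,550,000 → exempt from Small Premises Certificate.
(i) floor area 11,100 square feet > 5,700 square feet; revenue $1,225,000 > $650,000 → Compliance Registration not required.
(j) provides massage or bodywork services → exempt from General Business Registration.
(k) revenue $1,225,000 ≥ $650,000; provides massage or bodywork services; conducts auctions → High-Revenue Authorization required.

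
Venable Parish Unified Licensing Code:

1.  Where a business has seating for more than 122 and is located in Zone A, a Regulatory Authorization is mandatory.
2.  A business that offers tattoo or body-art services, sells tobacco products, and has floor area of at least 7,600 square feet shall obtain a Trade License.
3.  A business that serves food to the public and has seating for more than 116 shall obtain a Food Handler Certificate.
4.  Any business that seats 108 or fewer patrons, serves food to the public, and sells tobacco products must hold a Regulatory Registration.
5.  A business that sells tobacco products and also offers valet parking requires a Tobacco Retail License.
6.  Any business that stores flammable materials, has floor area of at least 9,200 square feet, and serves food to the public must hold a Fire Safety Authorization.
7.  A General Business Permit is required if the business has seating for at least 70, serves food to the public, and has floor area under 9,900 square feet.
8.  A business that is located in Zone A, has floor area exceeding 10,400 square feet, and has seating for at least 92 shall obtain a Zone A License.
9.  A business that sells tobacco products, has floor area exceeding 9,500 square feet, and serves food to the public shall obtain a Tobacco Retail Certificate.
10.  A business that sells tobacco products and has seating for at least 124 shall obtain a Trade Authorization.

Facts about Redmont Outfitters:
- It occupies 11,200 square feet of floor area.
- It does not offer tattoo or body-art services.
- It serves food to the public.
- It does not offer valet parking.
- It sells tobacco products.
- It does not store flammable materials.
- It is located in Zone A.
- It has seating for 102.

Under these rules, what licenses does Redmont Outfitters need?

Regulatory Registration, Tobacco Retail Certificate, Zone A License

1. seating 102 ≤ 122; is located in Zone A → Regulatory Authorization not required.
2. does not offer tattoo or body-art services; sells tobacco products; floor area 11,200 square feet ≥ 7,600 square feet → Trade License not required.
3. serves food to the public; seating 102 ≤ 116 → Food Handler Certificate not required.
4. seating 102 ≤ 108; serves food to the public; sells tobacco products → Regulatory Registration required.
5. sells tobacco products; does not offer valet parking → Tobacco Retail License not required.
6. does not store flammable materials; floor area 11,200 square feet ≥ 9,200 square feet; serves food to the public → Fire Safety Authorization not required.
7. seating 102 ≥ 70; serves food to the public; floor area 11,200 square feet ≥ 9,900 square feet → General Business Permit not required.
8. is located in Zone A; floor area 11,200 square feet > 10,400 square feet; seating 102 ≥ 92 → Zone A License required.
9. sells tobacco products; floor area 11,200 square feet > 9,500 square feet; serves food to the public → Tobacco Retail Certificate required.
10. sells tobacco products; seating 102 < 124 → Trade Authorization not required.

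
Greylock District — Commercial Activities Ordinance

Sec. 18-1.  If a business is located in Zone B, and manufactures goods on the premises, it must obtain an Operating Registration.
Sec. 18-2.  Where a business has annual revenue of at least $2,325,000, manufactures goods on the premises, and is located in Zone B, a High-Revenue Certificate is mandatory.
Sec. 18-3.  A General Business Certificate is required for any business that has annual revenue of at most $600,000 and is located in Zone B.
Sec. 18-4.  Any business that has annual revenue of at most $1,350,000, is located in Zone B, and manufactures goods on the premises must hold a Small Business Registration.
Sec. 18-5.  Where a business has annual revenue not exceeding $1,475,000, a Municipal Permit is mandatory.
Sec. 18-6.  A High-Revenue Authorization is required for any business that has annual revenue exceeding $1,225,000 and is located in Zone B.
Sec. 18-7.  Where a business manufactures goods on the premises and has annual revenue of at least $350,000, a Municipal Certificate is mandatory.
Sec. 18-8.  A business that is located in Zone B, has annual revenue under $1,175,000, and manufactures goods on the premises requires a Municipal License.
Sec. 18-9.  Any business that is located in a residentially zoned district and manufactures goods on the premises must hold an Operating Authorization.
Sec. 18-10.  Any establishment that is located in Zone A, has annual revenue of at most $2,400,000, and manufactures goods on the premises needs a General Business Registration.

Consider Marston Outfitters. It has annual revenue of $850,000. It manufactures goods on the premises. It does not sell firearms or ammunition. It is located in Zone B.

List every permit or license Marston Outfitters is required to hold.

Sec. 18-1. is located in Zone B; manufactures goods on the premises → Operating Registration required.
Sec. 18-2. revenue $850,000 < $2,325,000; manufactures goods on the premises; is located in Zone B → High-Revenue Certificate not required.
Sec. 18-3. revenue $850,000 > $600,000; is located in Zone B → General Business Certificate not required.
Sec. 18-4. revenue $850,000 ≤ $1,350,000; is located in Zone B; manufactures goods on the premises → Small Business Registration required.
Sec. 18-5. revenue $850,000 ≤ $1,475,000 → Municipal Permit required.
Sec. 18-6. revenue $850,000 ≤ $1,225,000; is located in Zone B → High-Revenue Authorization not required.
Sec. 18-7. manufactures goods on the premises; revenue $850,000 ≥ $350,000 → Municipal Certificate required.
Sec. 18-8. is located in Zone B; revenue $850,000 < $1,175,000; manufactures goods on the premises → Municipal License required.
Sec. 18-9. is located in Zone B (not: is located in a residentially zoned district); manufactures goods on the premises → Operating Authorization not required.
Sec. 18-10. is located in Zone B (not: is located in Zone A); revenue $850,000 ≤ $2,400,000; manufactures goods on the premises → General Business Registration not required.

Municipal Certificate, Municipal License, Municipal Permit, Operating Registration, Small Business Registration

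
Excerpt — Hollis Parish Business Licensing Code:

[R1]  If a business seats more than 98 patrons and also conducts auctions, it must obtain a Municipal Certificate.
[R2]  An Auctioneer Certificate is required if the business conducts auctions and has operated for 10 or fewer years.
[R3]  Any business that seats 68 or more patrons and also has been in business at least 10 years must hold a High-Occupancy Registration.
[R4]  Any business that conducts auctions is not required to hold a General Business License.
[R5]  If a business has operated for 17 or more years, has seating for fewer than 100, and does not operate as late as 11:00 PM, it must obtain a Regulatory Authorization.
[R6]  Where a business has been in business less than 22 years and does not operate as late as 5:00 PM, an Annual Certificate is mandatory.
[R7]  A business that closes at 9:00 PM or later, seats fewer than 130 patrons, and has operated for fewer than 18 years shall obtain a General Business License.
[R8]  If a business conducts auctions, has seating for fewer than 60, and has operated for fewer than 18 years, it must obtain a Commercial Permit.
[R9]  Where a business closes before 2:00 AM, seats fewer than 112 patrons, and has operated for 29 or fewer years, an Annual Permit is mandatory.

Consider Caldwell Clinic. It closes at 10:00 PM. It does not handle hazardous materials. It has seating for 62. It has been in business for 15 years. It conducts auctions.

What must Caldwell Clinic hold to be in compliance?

Annual Permit

[R1] seating 62 ≤ 98; conducts auctions → Municipal Certificate not required.
[R2] conducts auctions; years in business 15 > 10 → Auctioneer Certificate not required.
[R3] seating 62 < 68; years in business 15 ≥ 10 → High-Occupancy Registration not required.
[R4] conducts auctions → exempt from General Business License.
[R5] years in business 15 < 17; seating 62 < 100; closes 10:00 PM, at/before 11:00 PM → Regulatory Authorization not required.
[R6] years in business 15 < 22; closes 10:00 PM, after 5:00 PM → Annual Certificate not required.
[R7] closes 10:00 PM, after 9:00 PM; seating 62 < 130; years in business 15 < 18 → General Business License required.
[R8] conducts auctions; seating 62 ≥ 60; years in business 15 < 18 → Commercial Permit not required.
[R9] closes 10:00 PM, at/before 2:00 AM; seating 62 < 112; years in business 15 ≤ 29 → Annual Permit required.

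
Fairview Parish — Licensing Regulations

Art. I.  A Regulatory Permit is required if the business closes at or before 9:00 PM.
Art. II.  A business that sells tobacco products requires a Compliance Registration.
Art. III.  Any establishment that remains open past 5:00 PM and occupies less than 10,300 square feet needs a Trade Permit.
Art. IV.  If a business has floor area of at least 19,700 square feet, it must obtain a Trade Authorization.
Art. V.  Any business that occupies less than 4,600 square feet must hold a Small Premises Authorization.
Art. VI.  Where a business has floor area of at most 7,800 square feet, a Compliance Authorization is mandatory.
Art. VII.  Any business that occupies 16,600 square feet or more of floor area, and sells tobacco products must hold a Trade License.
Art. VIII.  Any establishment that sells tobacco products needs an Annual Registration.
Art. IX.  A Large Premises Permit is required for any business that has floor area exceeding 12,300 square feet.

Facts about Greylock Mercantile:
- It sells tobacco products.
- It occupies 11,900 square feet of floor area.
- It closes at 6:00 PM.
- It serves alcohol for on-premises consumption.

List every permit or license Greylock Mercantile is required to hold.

Annual Registration, Compliance Registration, Regulatory Permit

Art. I. closes 6:00 PM, at/before 9:00 PM → Regulatory Permit required.
Art. II. sells tobacco products → Compliance Registration required.
Art. III. closes 6:00 PM, after 5:00 PM; floor area 11,900 square feet ≥ 10,300 square feet → Trade Permit not required.
Art. IV. floor area 11,900 square feet < 19,700 square feet → Trade Authorization not required.
Art. V. floor area 11,900 square feet ≥ 4,600 square feet → Small Premises Authorization not required.
Art. VI. floor area 11,900 square feet > 7,800 square feet → Compliance Authorization not required.
Art. VII. floor area 11,900 square feet < 16,600 square feet; sells tobacco products → Trade License not required.
Art. VIII. sells tobacco products → Annual Registration required.
Art. IX. floor area 11,900 square feet ≤ 12,300 square feet → Large Premises Permit not required.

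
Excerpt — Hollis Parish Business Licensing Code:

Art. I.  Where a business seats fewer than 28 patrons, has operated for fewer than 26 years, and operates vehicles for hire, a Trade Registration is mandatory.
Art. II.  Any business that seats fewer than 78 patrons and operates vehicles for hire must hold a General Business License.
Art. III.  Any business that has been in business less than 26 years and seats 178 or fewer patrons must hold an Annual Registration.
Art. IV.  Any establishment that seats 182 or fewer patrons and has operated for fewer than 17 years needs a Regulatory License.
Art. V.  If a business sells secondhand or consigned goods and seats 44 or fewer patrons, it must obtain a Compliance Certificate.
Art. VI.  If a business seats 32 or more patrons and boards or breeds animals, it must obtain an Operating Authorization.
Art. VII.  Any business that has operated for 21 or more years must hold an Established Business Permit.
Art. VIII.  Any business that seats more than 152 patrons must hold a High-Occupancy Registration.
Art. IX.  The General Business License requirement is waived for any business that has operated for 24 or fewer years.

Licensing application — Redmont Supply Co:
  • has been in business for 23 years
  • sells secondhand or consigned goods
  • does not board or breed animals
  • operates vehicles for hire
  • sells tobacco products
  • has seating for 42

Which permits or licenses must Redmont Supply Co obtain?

Art. I. seating 42 ≥ 28; years in business 23 < 26; operates vehicles for hire → Trade Registration not required.
Art. II. seating 42 < 78; operates vehicles for hire → General Business License required.
Art. III. years in business 23 < 26; seating 42 ≤ 178 → Annual Registration required.
Art. IV. seating 42 ≤ 182; years in business 23 ≥ 17 → Regulatory License not required.
Art. V. sells secondhand or consigned goods; seating 42 ≤ 44 → Compliance Certificate required.
Art. VI. seating 42 ≥ 32; does not board or breed animals → Operating Authorization not required.
Art. VII. years in business 23 ≥ 21 → Established Business Permit required.
Art. VIII. seating 42 ≤ 152 → High-Occupancy Registration not required.
Art. IX. years in business 23 ≤ 24 → exempt from General Business License.

Annual Registration, Compliance Certificate, Established Business Permit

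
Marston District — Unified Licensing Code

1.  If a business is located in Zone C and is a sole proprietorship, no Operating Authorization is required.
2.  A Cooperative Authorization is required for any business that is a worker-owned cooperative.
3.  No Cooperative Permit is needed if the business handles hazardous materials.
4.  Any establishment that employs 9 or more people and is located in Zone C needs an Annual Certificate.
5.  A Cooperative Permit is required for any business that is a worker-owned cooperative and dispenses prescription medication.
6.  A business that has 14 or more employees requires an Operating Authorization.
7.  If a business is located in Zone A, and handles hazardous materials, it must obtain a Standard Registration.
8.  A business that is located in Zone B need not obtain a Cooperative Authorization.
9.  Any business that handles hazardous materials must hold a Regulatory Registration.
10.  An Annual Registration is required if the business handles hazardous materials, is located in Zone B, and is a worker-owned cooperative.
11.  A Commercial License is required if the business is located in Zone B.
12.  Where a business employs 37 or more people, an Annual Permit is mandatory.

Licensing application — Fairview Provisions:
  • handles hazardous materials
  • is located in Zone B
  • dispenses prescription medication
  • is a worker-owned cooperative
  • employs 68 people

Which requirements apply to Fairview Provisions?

1. is located in Zone B (not: is located in Zone C); is a worker-owned cooperative (not: is a sole proprietorship) → Operating Authorization exemption does not apply.
2. is a worker-owned cooperative → Cooperative Authorization required.
3. handles hazardous materials → exempt from Cooperative Permit.
4. employees 68 ≥ 9; is located in Zone B (not: is located in Zone C) → Annual Certificate not required.
5. is a worker-owned cooperative; dispenses prescription medication → Cooperative Permit required.
6. employees 68 ≥ 14 → Operating Authorization required.
7. is located in Zone B (not: is located in Zone A); handles hazardous materials → Standard Registration not required.
8. is located in Zone B → exempt from Cooperative Authorization.
9. handles hazardous materials → Regulatory Registration required.
10. handles hazardous materials; is located in Zone B; is a worker-owned cooperative → Annual Registration required.
11. is located in Zone B → Commercial License required.
12. employees 68 ≥ 37 → Annual Permit required.

Annual Permit, Annual Registration, Commercial License, Operating Authorization, Regulatory Registration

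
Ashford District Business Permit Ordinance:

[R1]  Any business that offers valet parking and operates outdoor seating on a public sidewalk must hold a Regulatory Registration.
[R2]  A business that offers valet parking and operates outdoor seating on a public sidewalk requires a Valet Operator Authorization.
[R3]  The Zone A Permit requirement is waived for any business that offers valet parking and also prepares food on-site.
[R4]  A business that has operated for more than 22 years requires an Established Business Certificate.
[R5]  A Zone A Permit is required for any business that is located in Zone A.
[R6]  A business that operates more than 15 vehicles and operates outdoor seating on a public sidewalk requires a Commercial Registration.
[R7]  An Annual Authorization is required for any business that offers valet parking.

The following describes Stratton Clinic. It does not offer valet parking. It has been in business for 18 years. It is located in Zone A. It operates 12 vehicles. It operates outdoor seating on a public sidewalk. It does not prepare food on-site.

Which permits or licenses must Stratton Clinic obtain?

[R1] does not offer valet parking; operates outdoor seating on a public sidewalk → Regulatory Registration not required.
[R2] does not offer valet parking; operates outdoor seating on a public sidewalk → Valet Operator Authorization not required.
[R3] does not offer valet parking; does not prepare food on-site → Zone A Permit exemption does not apply.
[R4] years in business 18 ≤ 22 → Established Business Certificate not required.
[R5] is located in Zone A → Zone A Permit required.
[R6] vehicles 12 ≤ 15; operates outdoor seating on a public sidewalk → Commercial Registration not required.
[R7] does not offer valet parking → Annual Authorization not required.

Zone A Permit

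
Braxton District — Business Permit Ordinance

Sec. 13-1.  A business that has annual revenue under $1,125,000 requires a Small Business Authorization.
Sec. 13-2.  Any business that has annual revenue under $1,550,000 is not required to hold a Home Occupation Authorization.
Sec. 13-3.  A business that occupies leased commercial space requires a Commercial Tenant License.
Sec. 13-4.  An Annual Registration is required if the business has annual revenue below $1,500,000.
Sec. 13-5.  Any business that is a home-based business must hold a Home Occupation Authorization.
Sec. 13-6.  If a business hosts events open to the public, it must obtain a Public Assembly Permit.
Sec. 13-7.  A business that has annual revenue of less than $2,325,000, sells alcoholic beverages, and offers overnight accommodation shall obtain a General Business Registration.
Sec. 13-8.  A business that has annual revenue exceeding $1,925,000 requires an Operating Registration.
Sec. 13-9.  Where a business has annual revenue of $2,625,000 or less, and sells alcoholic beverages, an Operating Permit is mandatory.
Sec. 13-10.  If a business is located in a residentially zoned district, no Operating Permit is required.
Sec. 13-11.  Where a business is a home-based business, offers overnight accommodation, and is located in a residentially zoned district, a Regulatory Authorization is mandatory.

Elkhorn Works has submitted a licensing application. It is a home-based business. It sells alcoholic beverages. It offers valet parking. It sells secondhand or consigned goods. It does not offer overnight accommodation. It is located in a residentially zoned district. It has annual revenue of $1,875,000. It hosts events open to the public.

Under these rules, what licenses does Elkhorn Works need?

Home Occupation Authorization, Public Assembly Permit

Sec. 13-1. revenue $1,875,000 ≥ $1,125,000 → Small Business Authorization not required.
Sec. 13-2. revenue $1,875,000 ≥ $1,550,000 → Home Occupation Authorization exemption does not apply.
Sec. 13-3. is a home-based business (not: occupies leased commercial space) → Commercial Tenant License not required.
Sec. 13-4. revenue $1,875,000 ≥ $1,500,000 → Annual Registration not required.
Sec. 13-5. is a home-based business → Home Occupation Authorization required.
Sec. 13-6. hosts events open to the public → Public Assembly Permit required.
Sec. 13-7. revenue $1,875,000 < $2,325,000; sells alcoholic beverages; does not offer overnight accommodation → General Business Registration not required.
Sec. 13-8. revenue $1,875,000 ≤ $1,925,000 → Operating Registration not required.
Sec. 13-9. revenue $1,875,000 ≤ $2,625,000; sells alcoholic beverages → Operating Permit required.
Sec. 13-10. is located in a residentially zoned district → exempt from Operating Permit.
Sec. 13-11. is a home-based business; does not offer overnight accommodation; is located in a residentially zoned district → Regulatory Authorization not required.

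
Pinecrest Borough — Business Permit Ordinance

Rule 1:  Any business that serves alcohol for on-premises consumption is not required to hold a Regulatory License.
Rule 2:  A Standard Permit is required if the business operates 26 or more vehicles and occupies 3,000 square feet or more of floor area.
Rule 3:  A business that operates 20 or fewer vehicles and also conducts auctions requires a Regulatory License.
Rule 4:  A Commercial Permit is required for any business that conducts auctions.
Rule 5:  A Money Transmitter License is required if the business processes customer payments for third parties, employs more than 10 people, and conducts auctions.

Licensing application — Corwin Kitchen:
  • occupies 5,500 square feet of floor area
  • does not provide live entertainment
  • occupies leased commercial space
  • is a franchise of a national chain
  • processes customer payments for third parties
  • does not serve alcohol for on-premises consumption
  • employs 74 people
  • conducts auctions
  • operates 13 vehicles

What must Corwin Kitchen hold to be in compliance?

Commercial Permit, Money Transmitter License, Regulatory License

Rule 1: does not serve alcohol for on-premises consumption → Regulatory License exemption does not apply.
Rule 2: vehicles 13 < 26; floor area 5,500 square feet ≥ 3,000 square feet → Standard Permit not required.
Rule 3: vehicles 13 ≤ 20; conducts auctions → Regulatory License required.
Rule 4: conducts auctions → Commercial Permit required.
Rule 5: processes customer payments for third parties; employees 74 > 10; conducts auctions → Money Transmitter License required.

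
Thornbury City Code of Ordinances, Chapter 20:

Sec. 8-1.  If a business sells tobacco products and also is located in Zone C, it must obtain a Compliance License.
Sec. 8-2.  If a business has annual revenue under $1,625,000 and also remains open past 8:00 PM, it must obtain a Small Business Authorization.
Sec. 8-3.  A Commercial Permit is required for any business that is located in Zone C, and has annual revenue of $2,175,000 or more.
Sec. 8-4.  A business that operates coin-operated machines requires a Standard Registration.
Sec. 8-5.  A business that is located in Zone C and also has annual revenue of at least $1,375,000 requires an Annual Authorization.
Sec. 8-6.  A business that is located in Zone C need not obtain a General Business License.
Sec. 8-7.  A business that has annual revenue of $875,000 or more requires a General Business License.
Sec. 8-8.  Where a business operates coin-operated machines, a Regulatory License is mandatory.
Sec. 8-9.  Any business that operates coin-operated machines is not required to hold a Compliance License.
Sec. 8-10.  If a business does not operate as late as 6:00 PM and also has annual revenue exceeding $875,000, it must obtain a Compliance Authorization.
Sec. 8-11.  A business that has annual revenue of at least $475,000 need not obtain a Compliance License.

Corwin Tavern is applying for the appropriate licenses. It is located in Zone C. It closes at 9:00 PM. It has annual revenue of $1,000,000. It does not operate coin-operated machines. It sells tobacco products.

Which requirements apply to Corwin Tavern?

Small Business Authorization

Sec. 8-1. sells tobacco products; is located in Zone C → Compliance License required.
Sec. 8-2. revenue $1,000,000 < $1,625,000; closes 9:00 PM, after 8:00 PM → Small Business Authorization required.
Sec. 8-3. is located in Zone C; revenue $1,000,000 < $2,175,000 → Commercial Permit not required.
Sec. 8-4. does not operate coin-operated machines → Standard Registration not required.
Sec. 8-5. is located in Zone C; revenue $1,000,000 < $1,375,000 → Annual Authorization not required.
Sec. 8-6. is located in Zone C → exempt from General Business License.
Sec. 8-7. revenue $1,000,000 ≥ $875,000 → General Business License required.
Sec. 8-8. does not operate coin-operated machines → Regulatory License not required.
Sec. 8-9. does not operate coin-operated machines → Compliance License exemption does not apply.
Sec. 8-10. closes 9:00 PM, after 6:00 PM; revenue $1,000,000 > $875,000 → Compliance Authorization not required.
Sec. 8-11. revenue $1,000,000 ≥ $475,000 → exempt from Compliance License.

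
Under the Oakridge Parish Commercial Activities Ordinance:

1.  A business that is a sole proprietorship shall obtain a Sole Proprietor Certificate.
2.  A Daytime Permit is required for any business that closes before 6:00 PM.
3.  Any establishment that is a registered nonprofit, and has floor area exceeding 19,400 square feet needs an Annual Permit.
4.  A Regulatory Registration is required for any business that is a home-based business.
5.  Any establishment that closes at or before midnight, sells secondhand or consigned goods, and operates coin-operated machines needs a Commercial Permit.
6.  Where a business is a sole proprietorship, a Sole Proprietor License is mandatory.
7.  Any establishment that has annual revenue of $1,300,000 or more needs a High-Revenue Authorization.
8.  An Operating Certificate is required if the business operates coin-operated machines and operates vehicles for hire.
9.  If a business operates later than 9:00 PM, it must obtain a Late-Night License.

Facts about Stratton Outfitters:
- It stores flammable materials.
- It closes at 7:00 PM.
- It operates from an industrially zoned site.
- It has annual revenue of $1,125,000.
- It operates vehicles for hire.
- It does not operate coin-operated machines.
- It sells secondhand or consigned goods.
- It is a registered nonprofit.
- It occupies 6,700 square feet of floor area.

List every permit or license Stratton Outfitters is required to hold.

None

1. is a registered nonprofit (not: is a sole proprietorship) → Sole Proprietor Certificate not required.
2. closes 7:00 PM, after 6:00 PM → Daytime Permit not required.
3. is a registered nonprofit; floor area 6,700 square feet ≤ 19,400 square feet → Annual Permit not required.
4. operates from an industrially zoned site (not: is a home-based business) → Regulatory Registration not required.
5. closes 7:00 PM, at/before midnight; sells secondhand or consigned goods; does not operate coin-operated machines → Commercial Permit not required.
6. is a registered nonprofit (not: is a sole proprietorship) → Sole Proprietor License not required.
7. revenue $1,125,000 < $1,300,000 → High-Revenue Authorization not required.
8. does not operate coin-operated machines; operates vehicles for hire → Operating Certificate not required.
9. closes 7:00 PM, at/before 9:00 PM → Late-Night License not required.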